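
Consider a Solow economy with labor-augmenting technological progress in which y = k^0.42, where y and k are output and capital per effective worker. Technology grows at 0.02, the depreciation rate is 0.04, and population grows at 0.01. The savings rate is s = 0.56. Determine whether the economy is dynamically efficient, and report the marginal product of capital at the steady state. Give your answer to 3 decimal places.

Break-even investment rate: n + g + δ = 0.01 + 0.02 + 0.04 = 0.07.
Steady-state k*: s·k^0.42 = 0.07·k gives k* = (0.56/0.07)^(1/0.58) ≈ 36.0622.
MPK = 0.42·36.0622^(-0.58) ≈ 0.0525.
MPK < n+g+δ = 0.07, so the economy is dynamically inefficient (over-saving).

dynamically inefficient; MPK ≈ 0.052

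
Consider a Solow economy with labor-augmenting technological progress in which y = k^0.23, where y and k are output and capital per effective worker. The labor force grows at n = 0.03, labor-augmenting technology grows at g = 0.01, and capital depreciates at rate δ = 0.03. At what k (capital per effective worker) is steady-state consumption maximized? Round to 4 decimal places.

k_gold ≈ 4.6876

Break-even investment rate: n + g + δ = 0.03 + 0.01 + 0.03 = 0.07.
Setting f'(k) = n+g+δ gives 0.23·k^(0.23−1) = 0.07, hence k_gold = (0.23/0.07)^(1/0.77) ≈ 4.6876.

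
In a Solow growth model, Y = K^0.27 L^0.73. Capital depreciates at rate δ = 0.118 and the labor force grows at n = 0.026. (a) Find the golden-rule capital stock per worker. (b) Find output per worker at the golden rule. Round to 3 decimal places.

(a) k_gold ≈ 2.366; (b) y_gold ≈ 1.262

Break-even investment rate: n + δ = 0.026 + 0.118 = 0.144.
Golden rule sets MPK = n+δ: 0.27·k^(0.27−1) = 0.144, so k_gold = (0.27/0.144)^(1/0.73) ≈ 2.3658.
y_gold = 2.3658^0.27 ≈ 1.2617.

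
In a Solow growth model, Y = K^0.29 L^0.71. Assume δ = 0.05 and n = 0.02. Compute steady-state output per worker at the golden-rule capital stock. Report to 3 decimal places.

The effective depreciation rate is n + δ = 0.02 + 0.05 = 0.07.
Maximizing c = f(k) − (n+δ)·k gives f'(k) = n+δ, i.e. 0.29·k^(0.29−1) = 0.07, so k_gold = (0.29/0.07)^(1/0.71) ≈ 7.4035.
Output: y_gold = k_gold^0.29 = 7.4035^0.29 ≈ 1.7870.

y_gold ≈ 1.787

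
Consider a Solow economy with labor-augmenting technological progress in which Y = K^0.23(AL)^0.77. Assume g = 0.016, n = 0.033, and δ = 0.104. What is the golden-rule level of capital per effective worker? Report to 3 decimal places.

k_gold ≈ 1.698

Break-even investment rate: n + g + δ = 0.033 + 0.016 + 0.104 = 0.153.
Maximizing c = f(k) − (n+g+δ)·k gives f'(k) = n+g+δ, i.e. 0.23·k^(0.23−1) = 0.153, so k_gold = (0.23/0.153)^(1/0.77) ≈ 1.6979.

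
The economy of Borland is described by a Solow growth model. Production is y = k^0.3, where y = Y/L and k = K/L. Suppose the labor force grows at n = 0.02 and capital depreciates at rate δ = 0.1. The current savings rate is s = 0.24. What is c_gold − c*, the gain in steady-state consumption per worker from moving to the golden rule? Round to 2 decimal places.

Capital per worker breaks even when investment replaces (n + δ)·k; here n + δ = 0.12.
Current steady state (s = 0.24): k* = (0.24/0.12)^(1/0.7) ≈ 2.6918, y* = 2.6918^0.3 ≈ 1.3459, c* = (1−0.24)·1.3459 ≈ 1.0229.
Setting f'(k) = n+δ gives 0.3·k^(0.3−1) = 0.12, hence k_gold = (0.3/0.12)^(1/0.7) ≈ 3.7024.
y_gold = 3.7024^0.3 ≈ 1.4810, c_gold = y_gold − 0.12·k_gold ≈ 1.0367.
Gain: Δc = 1.0367 − 1.0229 ≈ 0.0138.

Δc ≈ 0.01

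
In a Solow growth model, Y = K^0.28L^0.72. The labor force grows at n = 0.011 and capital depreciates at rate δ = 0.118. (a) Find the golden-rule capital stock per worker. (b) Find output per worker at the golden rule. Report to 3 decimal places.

Break-even investment rate: n + δ = 0.011 + 0.118 = 0.129.
Maximizing c = f(k) − (n+δ)·k gives f'(k) = n+δ, i.e. 0.28·k^(0.28−1) = 0.129, so k_gold = (0.28/0.129)^(1/0.72) ≈ 2.9340.
y_gold = 2.9340^0.28 ≈ 1.3517.

(a) k_gold ≈ 2.934; (b) y_gold ≈ 1.352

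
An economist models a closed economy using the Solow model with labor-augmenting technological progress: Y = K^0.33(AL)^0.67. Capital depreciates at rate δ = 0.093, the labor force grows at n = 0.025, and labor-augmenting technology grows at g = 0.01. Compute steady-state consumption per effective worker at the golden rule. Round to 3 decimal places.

c_gold ≈ 1.068

Capital per effective worker breaks even when investment replaces (n + g + δ)·k; here n + g + δ = 0.128.
Setting f'(k) = n+g+δ gives 0.33·k^(0.33−1) = 0.128, hence k_gold = (0.33/0.128)^(1/0.67) ≈ 4.1104.
y_gold = 4.1104^0.33 ≈ 1.5943.
c_gold = y_gold − (n+g+δ)·k_gold = 1.5943 − 0.128·4.1104 ≈ 1.0682.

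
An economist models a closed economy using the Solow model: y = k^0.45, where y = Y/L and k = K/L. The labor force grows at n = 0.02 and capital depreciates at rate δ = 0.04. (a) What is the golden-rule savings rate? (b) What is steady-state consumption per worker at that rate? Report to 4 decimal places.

Break-even investment rate: n + δ = 0.02 + 0.04 = 0.06.
For Cobb-Douglas, s_gold equals capital's share: s_gold = 0.45.
Golden rule sets MPK = n+δ: 0.45·k^(0.45−1) = 0.06, so k_gold = (0.45/0.06)^(1/0.55) ≈ 38.9960.
y_gold = 38.9960^0.45 ≈ 5.1995; c_gold = (1−0.45)·y_gold ≈ 2.8597.

(a) s_gold = 0.4500; (b) c_gold ≈ 2.8597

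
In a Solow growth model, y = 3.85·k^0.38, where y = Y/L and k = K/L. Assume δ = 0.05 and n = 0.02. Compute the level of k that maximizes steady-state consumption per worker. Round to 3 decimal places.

n + δ = 0.02 + 0.05 = 0.07.
Golden rule sets MPK = n+δ: 0.38·3.85·k^(0.38−1) = 0.07, so k_gold = (0.38·3.85/0.07)^(1/0.62) ≈ 134.6692.

k_gold ≈ 134.669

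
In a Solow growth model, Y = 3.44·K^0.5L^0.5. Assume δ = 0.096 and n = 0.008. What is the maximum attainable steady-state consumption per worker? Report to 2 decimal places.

c_gold ≈ 28.45

Capital per worker breaks even when investment replaces (n + δ)·k; here n + δ = 0.104.
Maximizing c = f(k) − (n+δ)·k gives f'(k) = n+δ, i.e. 0.5·3.44·k^(0.5−1) = 0.104, so k_gold = (0.5·3.44/0.104)^(1/0.5) ≈ 273.5207.
y_gold = 3.44·273.5207^0.5 ≈ 56.8923.
c_gold = y_gold − (n+δ)·k_gold = 56.8923 − 0.104·273.5207 ≈ 28.4462.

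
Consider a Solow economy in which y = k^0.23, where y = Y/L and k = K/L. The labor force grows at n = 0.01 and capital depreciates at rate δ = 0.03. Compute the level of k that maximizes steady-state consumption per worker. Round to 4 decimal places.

Capital per worker breaks even when investment replaces (n + δ)·k; here n + δ = 0.04.
Golden rule sets MPK = n+δ: 0.23·k^(0.23−1) = 0.04, so k_gold = (0.23/0.04)^(1/0.77) ≈ 9.6958.

k_gold ≈ 9.6958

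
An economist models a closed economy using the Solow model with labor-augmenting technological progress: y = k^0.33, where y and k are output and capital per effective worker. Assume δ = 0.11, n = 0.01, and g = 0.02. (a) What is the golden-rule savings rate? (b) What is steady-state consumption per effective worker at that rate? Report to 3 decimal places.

(a) s_gold = 0.330; (b) c_gold ≈ 1.022

The effective depreciation rate is n + g + δ = 0.01 + 0.02 + 0.11 = 0.14.
For Cobb-Douglas, s_gold equals capital's share: s_gold = 0.33.
Setting f'(k) = n+g+δ gives 0.33·k^(0.33−1) = 0.14, hence k_gold = (0.33/0.14)^(1/0.67) ≈ 3.5958.
y_gold = 3.5958^0.33 ≈ 1.5255; c_gold = (1−0.33)·y_gold ≈ 1.0221.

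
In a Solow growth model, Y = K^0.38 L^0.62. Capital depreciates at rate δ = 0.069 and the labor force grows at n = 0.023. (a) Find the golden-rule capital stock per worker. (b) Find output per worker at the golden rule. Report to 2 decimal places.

n + δ = 0.023 + 0.069 = 0.092.
Maximizing c = f(k) − (n+δ)·k gives f'(k) = n+δ, i.e. 0.38·k^(0.38−1) = 0.092, so k_gold = (0.38/0.092)^(1/0.62) ≈ 9.8524.
y_gold = 9.8524^0.38 ≈ 2.3853.

(a) k_gold ≈ 9.85; (b) y_gold ≈ 2.39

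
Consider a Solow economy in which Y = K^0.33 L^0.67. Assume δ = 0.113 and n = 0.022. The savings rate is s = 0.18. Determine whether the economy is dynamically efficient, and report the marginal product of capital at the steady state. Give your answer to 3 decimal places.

The effective depreciation rate is n + δ = 0.022 + 0.113 = 0.135.
Steady-state k*: s·k^0.33 = 0.135·k gives k* = (0.18/0.135)^(1/0.67) ≈ 1.5363.
MPK = 0.33·1.5363^(-0.67) ≈ 0.2475.
MPK > n+δ = 0.135, so the economy is dynamically efficient (under-saving).

dynamically efficient; MPK ≈ 0.247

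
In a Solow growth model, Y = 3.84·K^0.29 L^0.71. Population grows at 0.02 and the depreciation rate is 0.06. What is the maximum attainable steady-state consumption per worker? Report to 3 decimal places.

c_gold ≈ 7.993

The effective depreciation rate is n + δ = 0.02 + 0.06 = 0.08.
Setting f'(k) = n+δ gives 0.29·3.84·k^(0.29−1) = 0.08, hence k_gold = (0.29·3.84/0.08)^(1/0.71) ≈ 40.8093.
y_gold = 3.84·40.8093^0.29 ≈ 11.2577.
c_gold = y_gold − (n+δ)·k_gold = 11.2577 − 0.08·40.8093 ≈ 7.9930.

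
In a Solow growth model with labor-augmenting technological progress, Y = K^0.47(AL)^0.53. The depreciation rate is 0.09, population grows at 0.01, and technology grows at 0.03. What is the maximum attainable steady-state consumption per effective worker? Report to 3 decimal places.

c_gold ≈ 1.657

Capital per effective worker breaks even when investment replaces (n + g + δ)·k; here n + g + δ = 0.13.
Setting f'(k) = n+g+δ gives 0.47·k^(0.47−1) = 0.13, hence k_gold = (0.47/0.13)^(1/0.53) ≈ 11.3011.
y_gold = 11.3011^0.47 ≈ 3.1258.
c_gold = y_gold − (n+g+δ)·k_gold = 3.1258 − 0.13·11.3011 ≈ 1.6567.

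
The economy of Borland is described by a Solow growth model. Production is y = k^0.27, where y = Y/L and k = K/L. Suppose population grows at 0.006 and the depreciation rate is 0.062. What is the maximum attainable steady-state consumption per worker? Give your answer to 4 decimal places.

c_gold ≈ 1.2157

n + δ = 0.006 + 0.062 = 0.068.
Golden rule sets MPK = n+δ: 0.27·k^(0.27−1) = 0.068, so k_gold = (0.27/0.068)^(1/0.73) ≈ 6.6122.
y_gold = 6.6122^0.27 ≈ 1.6653.
c_gold = y_gold − (n+δ)·k_gold = 1.6653 − 0.068·6.6122 ≈ 1.2157.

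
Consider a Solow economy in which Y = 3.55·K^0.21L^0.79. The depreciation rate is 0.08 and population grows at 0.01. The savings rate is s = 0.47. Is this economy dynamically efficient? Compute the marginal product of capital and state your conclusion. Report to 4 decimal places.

dynamically inefficient; MPK ≈ 0.0402

Capital per worker breaks even when investment replaces (n + δ)·k; here n + δ = 0.09.
Steady-state k*: s·A·k^0.21 = 0.09·k gives k* = (0.47·3.55/0.09)^(1/0.79) ≈ 40.2874.
MPK = 0.21·3.55·40.2874^(-0.79) ≈ 0.0402.
MPK < n+δ = 0.09, so the economy is dynamically inefficient (over-saving).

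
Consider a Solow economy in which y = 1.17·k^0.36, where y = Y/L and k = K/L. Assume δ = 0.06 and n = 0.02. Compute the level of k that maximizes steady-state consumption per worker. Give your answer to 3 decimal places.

k_gold ≈ 13.402

Break-even investment rate: n + δ = 0.02 + 0.06 = 0.08.
At the golden rule the marginal product of capital equals n+δ: 0.36·1.17·k^(0.36−1) = 0.08. Solving, k_gold = (0.36·1.17/0.08)^(1/0.64) ≈ 13.4025.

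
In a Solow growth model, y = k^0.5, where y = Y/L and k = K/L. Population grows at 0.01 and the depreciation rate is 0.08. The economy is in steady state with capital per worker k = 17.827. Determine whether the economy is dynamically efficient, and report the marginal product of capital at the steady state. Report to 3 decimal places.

dynamically efficient; MPK ≈ 0.118

n + δ = 0.01 + 0.08 = 0.09.
MPK = 0.5·k^(0.5−1) = 0.5·17.827^(-0.5) ≈ 0.1184.
MPK > 0.09, so the economy is dynamically efficient (under-saving).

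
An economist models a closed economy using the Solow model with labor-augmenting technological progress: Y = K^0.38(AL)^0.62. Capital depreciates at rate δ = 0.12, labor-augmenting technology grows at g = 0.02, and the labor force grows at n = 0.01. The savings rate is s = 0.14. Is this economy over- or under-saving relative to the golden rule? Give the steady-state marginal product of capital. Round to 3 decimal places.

n + g + δ = 0.01 + 0.02 + 0.12 = 0.15.
Steady-state k*: s·k^0.38 = 0.15·k gives k* = (0.14/0.15)^(1/0.62) ≈ 0.8947.
MPK = 0.38·0.8947^(-0.62) ≈ 0.4071.
MPK > n+g+δ = 0.15, so the economy is dynamically efficient (under-saving).

under-saving; MPK ≈ 0.407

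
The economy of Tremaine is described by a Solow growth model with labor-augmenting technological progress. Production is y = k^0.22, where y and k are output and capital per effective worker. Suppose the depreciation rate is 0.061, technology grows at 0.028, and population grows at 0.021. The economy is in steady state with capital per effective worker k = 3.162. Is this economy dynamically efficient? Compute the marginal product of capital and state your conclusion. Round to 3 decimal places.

Capital per effective worker breaks even when investment replaces (n + g + δ)·k; here n + g + δ = 0.11.
MPK = 0.22·k^(0.22−1) = 0.22·3.162^(-0.78) ≈ 0.0896.
MPK < 0.11, so the economy is dynamically inefficient (over-saving).

dynamically inefficient; MPK ≈ 0.090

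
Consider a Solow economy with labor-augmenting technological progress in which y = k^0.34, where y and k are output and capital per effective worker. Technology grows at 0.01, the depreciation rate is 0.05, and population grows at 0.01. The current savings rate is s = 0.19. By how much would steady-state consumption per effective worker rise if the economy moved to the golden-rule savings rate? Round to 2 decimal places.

n + g + δ = 0.01 + 0.01 + 0.05 = 0.07.
Current steady state (s = 0.19): k* = (0.19/0.07)^(1/0.66) ≈ 4.5400, y* = 4.5400^0.34 ≈ 1.6726, c* = (1−0.19)·1.6726 ≈ 1.3548.
Golden rule sets MPK = n+g+δ: 0.34·k^(0.34−1) = 0.07, so k_gold = (0.34/0.07)^(1/0.66) ≈ 10.9641.
y_gold = 10.9641^0.34 ≈ 2.2573, c_gold = y_gold − 0.07·k_gold ≈ 1.4898.
Gain: Δc = 1.4898 − 1.3548 ≈ 0.1350.

Δc ≈ 0.13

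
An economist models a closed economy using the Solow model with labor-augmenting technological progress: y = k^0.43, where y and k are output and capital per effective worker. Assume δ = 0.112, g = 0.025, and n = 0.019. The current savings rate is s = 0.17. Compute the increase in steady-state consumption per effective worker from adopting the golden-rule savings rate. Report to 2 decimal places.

Capital per effective worker breaks even when investment replaces (n + g + δ)·k; here n + g + δ = 0.156.
Current steady state (s = 0.17): k* = (0.17/0.156)^(1/0.57) ≈ 1.1627, y* = 1.1627^0.43 ≈ 1.0670, c* = (1−0.17)·1.0670 ≈ 0.8856.
Setting f'(k) = n+g+δ gives 0.43·k^(0.43−1) = 0.156, hence k_gold = (0.43/0.156)^(1/0.57) ≈ 5.9229.
y_gold = 5.9229^0.43 ≈ 2.1488, c_gold = y_gold − 0.156·k_gold ≈ 1.2248.
Gain: Δc = 1.2248 − 0.8856 ≈ 0.3392.

Δc ≈ 0.34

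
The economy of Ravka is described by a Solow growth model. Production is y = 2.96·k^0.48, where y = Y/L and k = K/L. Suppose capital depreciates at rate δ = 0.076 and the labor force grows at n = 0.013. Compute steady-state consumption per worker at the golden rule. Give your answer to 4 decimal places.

Capital per worker breaks even when investment replaces (n + δ)·k; here n + δ = 0.089.
Setting f'(k) = n+δ gives 0.48·2.96·k^(0.48−1) = 0.089, hence k_gold = (0.48·2.96/0.089)^(1/0.52) ≈ 205.9380.
y_gold = 2.96·205.9380^0.48 ≈ 38.1843.
c_gold = y_gold − (n+δ)·k_gold = 38.1843 − 0.089·205.9380 ≈ 19.8559.

c_gold ≈ 19.8559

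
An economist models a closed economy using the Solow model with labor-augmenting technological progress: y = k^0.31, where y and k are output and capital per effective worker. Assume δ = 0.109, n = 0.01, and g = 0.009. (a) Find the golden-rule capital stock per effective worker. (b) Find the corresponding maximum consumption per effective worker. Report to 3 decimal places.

Capital per effective worker breaks even when investment replaces (n + g + δ)·k; here n + g + δ = 0.128.
Golden rule sets MPK = n+g+δ: 0.31·k^(0.31−1) = 0.128, so k_gold = (0.31/0.128)^(1/0.69) ≈ 3.6036.
y_gold = 3.6036^0.31 ≈ 1.4880; c_gold = y_gold − 0.128·k_gold ≈ 1.0267.

(a) k_gold ≈ 3.604; (b) c_gold ≈ 1.027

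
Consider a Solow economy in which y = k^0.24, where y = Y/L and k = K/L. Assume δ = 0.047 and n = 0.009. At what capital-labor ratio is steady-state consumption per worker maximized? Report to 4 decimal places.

Break-even investment rate: n + δ = 0.009 + 0.047 = 0.056.
Golden rule sets MPK = n+δ: 0.24·k^(0.24−1) = 0.056, so k_gold = (0.24/0.056)^(1/0.76) ≈ 6.7859.

k_gold ≈ 6.7859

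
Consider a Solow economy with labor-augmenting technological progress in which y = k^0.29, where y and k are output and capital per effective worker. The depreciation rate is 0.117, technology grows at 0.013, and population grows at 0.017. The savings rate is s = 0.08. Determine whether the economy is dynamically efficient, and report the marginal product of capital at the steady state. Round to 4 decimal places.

n + g + δ = 0.017 + 0.013 + 0.117 = 0.147.
Steady-state k*: s·k^0.29 = 0.147·k gives k* = (0.08/0.147)^(1/0.71) ≈ 0.4245.
MPK = 0.29·0.4245^(-0.71) ≈ 0.5329.
MPK > n+g+δ = 0.147, so the economy is dynamically efficient (under-saving).

dynamically efficient; MPK ≈ 0.5329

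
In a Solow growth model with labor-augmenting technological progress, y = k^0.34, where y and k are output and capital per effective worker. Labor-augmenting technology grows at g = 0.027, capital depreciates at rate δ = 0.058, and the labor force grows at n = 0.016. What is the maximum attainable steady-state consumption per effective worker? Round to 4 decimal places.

The effective depreciation rate is n + g + δ = 0.016 + 0.027 + 0.058 = 0.101.
At the golden rule the marginal product of capital equals n+g+δ: 0.34·k^(0.34−1) = 0.101. Solving, k_gold = (0.34/0.101)^(1/0.66) ≈ 6.2911.
y_gold = 6.2911^0.34 ≈ 1.8688.
c_gold = y_gold − (n+g+δ)·k_gold = 1.8688 − 0.101·6.2911 ≈ 1.2334.

c_gold ≈ 1.2334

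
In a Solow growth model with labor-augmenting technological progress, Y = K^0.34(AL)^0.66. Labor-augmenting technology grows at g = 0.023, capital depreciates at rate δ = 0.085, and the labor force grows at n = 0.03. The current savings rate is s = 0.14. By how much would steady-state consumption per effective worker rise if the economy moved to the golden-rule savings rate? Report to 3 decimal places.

Δc ≈ 0.184

Break-even investment rate: n + g + δ = 0.03 + 0.023 + 0.085 = 0.138.
Current steady state (s = 0.14): k* = (0.14/0.138)^(1/0.66) ≈ 1.0220, y* = 1.0220^0.34 ≈ 1.0074, c* = (1−0.14)·1.0074 ≈ 0.8664.
At the golden rule the marginal product of capital equals n+g+δ: 0.34·k^(0.34−1) = 0.138. Solving, k_gold = (0.34/0.138)^(1/0.66) ≈ 3.9204.
y_gold = 3.9204^0.34 ≈ 1.5912, c_gold = y_gold − 0.138·k_gold ≈ 1.0502.
Gain: Δc = 1.0502 − 0.8664 ≈ 0.1838.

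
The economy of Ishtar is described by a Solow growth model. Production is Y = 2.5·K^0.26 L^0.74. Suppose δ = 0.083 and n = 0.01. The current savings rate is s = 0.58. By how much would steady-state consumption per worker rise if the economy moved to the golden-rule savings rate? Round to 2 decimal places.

The effective depreciation rate is n + δ = 0.01 + 0.083 = 0.093.
Current steady state (s = 0.58): k* = (0.58·2.5/0.093)^(1/0.74) ≈ 40.9267, y* = 2.5·40.9267^0.26 ≈ 6.5624, c* = (1−0.58)·6.5624 ≈ 2.7562.
Golden rule sets MPK = n+δ: 0.26·2.5·k^(0.26−1) = 0.093, so k_gold = (0.26·2.5/0.093)^(1/0.74) ≈ 13.8396.
y_gold = 2.5·13.8396^0.26 ≈ 4.9503, c_gold = y_gold − 0.093·k_gold ≈ 3.6632.
Gain: Δc = 3.6632 − 2.7562 ≈ 0.9070.

Δc ≈ 0.91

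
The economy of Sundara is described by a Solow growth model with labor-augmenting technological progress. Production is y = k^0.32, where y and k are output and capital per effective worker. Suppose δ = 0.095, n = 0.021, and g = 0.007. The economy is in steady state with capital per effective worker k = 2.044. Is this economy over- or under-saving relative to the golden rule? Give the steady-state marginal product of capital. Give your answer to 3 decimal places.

under-saving; MPK ≈ 0.197

The effective depreciation rate is n + g + δ = 0.021 + 0.007 + 0.095 = 0.123.
MPK = 0.32·k^(0.32−1) = 0.32·2.044^(-0.68) ≈ 0.1968.
MPK > 0.123, so the economy is dynamically efficient (under-saving).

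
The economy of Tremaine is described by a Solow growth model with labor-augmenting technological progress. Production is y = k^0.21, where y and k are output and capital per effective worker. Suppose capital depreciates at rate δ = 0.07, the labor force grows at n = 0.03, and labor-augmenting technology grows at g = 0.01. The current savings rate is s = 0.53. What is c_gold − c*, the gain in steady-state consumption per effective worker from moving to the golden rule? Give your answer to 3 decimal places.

Δc ≈ 0.224

Capital per effective worker breaks even when investment replaces (n + g + δ)·k; here n + g + δ = 0.11.
Current steady state (s = 0.53): k* = (0.53/0.11)^(1/0.79) ≈ 7.3183, y* = 7.3183^0.21 ≈ 1.5189, c* = (1−0.53)·1.5189 ≈ 0.7139.
Maximizing c = f(k) − (n+g+δ)·k gives f'(k) = n+g+δ, i.e. 0.21·k^(0.21−1) = 0.11, so k_gold = (0.21/0.11)^(1/0.79) ≈ 2.2671.
y_gold = 2.2671^0.21 ≈ 1.1875, c_gold = y_gold − 0.11·k_gold ≈ 0.9382.
Gain: Δc = 0.9382 − 0.7139 ≈ 0.2243.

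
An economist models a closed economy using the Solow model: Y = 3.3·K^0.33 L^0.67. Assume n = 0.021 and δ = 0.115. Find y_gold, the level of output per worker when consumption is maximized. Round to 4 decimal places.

Break-even investment rate: n + δ = 0.021 + 0.115 = 0.136.
Maximizing c = f(k) − (n+δ)·k gives f'(k) = n+δ, i.e. 0.33·3.3·k^(0.33−1) = 0.136, so k_gold = (0.33·3.3/0.136)^(1/0.67) ≈ 22.3096.
Output: y_gold = 3.3·k_gold^0.33 = 3.3·22.3096^0.33 ≈ 9.1942.

y_gold ≈ 9.1942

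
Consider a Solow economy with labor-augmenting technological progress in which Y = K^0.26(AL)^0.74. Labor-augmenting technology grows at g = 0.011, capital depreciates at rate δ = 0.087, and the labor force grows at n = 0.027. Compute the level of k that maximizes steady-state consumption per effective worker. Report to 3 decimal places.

k_gold ≈ 2.690

Break-even investment rate: n + g + δ = 0.027 + 0.011 + 0.087 = 0.125.
Golden rule sets MPK = n+g+δ: 0.26·k^(0.26−1) = 0.125, so k_gold = (0.26/0.125)^(1/0.74) ≈ 2.6904.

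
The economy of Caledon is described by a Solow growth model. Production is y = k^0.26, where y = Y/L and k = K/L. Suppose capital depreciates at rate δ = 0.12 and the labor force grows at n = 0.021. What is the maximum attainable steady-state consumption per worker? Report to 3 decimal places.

n + δ = 0.021 + 0.12 = 0.141.
At the golden rule the marginal product of capital equals n+δ: 0.26·k^(0.26−1) = 0.141. Solving, k_gold = (0.26/0.141)^(1/0.74) ≈ 2.2863.
y_gold = 2.2863^0.26 ≈ 1.2399.
c_gold = y_gold − (n+δ)·k_gold = 1.2399 − 0.141·2.2863 ≈ 0.9175.

c_gold ≈ 0.917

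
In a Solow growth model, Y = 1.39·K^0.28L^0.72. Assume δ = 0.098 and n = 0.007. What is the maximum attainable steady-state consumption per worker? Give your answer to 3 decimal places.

n + δ = 0.007 + 0.098 = 0.105.
Setting f'(k) = n+δ gives 0.28·1.39·k^(0.28−1) = 0.105, hence k_gold = (0.28·1.39/0.105)^(1/0.72) ≈ 6.1696.
y_gold = 1.39·6.1696^0.28 ≈ 2.3136.
c_gold = y_gold − (n+δ)·k_gold = 2.3136 − 0.105·6.1696 ≈ 1.6658.

c_gold ≈ 1.666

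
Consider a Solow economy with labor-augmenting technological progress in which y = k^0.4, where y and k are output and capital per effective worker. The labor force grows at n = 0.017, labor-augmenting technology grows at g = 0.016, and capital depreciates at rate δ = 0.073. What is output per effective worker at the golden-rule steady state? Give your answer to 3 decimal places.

y_gold ≈ 2.424

Break-even investment rate: n + g + δ = 0.017 + 0.016 + 0.073 = 0.106.
Maximizing c = f(k) − (n+g+δ)·k gives f'(k) = n+g+δ, i.e. 0.4·k^(0.4−1) = 0.106, so k_gold = (0.4/0.106)^(1/0.6) ≈ 9.1465.
Output: y_gold = k_gold^0.4 = 9.1465^0.4 ≈ 2.4238.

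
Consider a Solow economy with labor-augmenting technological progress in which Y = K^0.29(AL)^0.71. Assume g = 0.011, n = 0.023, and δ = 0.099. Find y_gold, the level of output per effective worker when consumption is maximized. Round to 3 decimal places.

y_gold ≈ 1.375

Break-even investment rate: n + g + δ = 0.023 + 0.011 + 0.099 = 0.133.
Setting f'(k) = n+g+δ gives 0.29·k^(0.29−1) = 0.133, hence k_gold = (0.29/0.133)^(1/0.71) ≈ 2.9980.
Output: y_gold = k_gold^0.29 = 2.9980^0.29 ≈ 1.3749.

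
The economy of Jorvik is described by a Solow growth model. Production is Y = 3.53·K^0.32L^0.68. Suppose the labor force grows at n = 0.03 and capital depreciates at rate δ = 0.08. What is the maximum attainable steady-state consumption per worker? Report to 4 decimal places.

The effective depreciation rate is n + δ = 0.03 + 0.08 = 0.11.
Maximizing c = f(k) − (n+δ)·k gives f'(k) = n+δ, i.e. 0.32·3.53·k^(0.32−1) = 0.11, so k_gold = (0.32·3.53/0.11)^(1/0.68) ≈ 30.7289.
y_gold = 3.53·30.7289^0.32 ≈ 10.5631.
c_gold = y_gold − (n+δ)·k_gold = 10.5631 − 0.11·30.7289 ≈ 7.1829.

c_gold ≈ 7.1829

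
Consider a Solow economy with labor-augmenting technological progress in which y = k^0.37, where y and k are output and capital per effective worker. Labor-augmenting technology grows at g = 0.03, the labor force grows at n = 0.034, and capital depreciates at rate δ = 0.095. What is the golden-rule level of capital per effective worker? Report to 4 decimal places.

The effective depreciation rate is n + g + δ = 0.034 + 0.03 + 0.095 = 0.159.
At the golden rule the marginal product of capital equals n+g+δ: 0.37·k^(0.37−1) = 0.159. Solving, k_gold = (0.37/0.159)^(1/0.63) ≈ 3.8215.

k_gold ≈ 3.8215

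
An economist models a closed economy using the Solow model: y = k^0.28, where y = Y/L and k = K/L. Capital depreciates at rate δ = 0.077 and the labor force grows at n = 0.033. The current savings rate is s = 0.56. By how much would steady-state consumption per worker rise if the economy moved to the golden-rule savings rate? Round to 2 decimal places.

Δc ≈ 0.21

Break-even investment rate: n + δ = 0.033 + 0.077 = 0.11.
Current steady state (s = 0.56): k* = (0.56/0.11)^(1/0.72) ≈ 9.5865, y* = 9.5865^0.28 ≈ 1.8831, c* = (1−0.56)·1.8831 ≈ 0.8285.
At the golden rule the marginal product of capital equals n+δ: 0.28·k^(0.28−1) = 0.11. Solving, k_gold = (0.28/0.11)^(1/0.72) ≈ 3.6607.
y_gold = 3.6607^0.28 ≈ 1.4381, c_gold = y_gold − 0.11·k_gold ≈ 1.0355.
Gain: Δc = 1.0355 − 0.8285 ≈ 0.2069.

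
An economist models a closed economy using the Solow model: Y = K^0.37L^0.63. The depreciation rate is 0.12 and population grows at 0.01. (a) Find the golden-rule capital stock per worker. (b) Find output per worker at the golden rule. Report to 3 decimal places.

(a) k_gold ≈ 5.261; (b) y_gold ≈ 1.848

Break-even investment rate: n + δ = 0.01 + 0.12 = 0.13.
At the golden rule the marginal product of capital equals n+δ: 0.37·k^(0.37−1) = 0.13. Solving, k_gold = (0.37/0.13)^(1/0.63) ≈ 5.2607.
y_gold = 5.2607^0.37 ≈ 1.8484.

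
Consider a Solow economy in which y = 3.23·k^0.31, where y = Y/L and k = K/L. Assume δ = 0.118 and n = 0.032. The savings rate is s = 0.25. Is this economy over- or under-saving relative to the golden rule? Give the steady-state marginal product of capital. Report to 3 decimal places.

under-saving; MPK ≈ 0.186

The effective depreciation rate is n + δ = 0.032 + 0.118 = 0.15.
Steady-state k*: s·A·k^0.31 = 0.15·k gives k* = (0.25·3.23/0.15)^(1/0.69) ≈ 11.4682.
MPK = 0.31·3.23·11.4682^(-0.69) ≈ 0.1860.
MPK > n+δ = 0.15, so the economy is dynamically efficient (under-saving).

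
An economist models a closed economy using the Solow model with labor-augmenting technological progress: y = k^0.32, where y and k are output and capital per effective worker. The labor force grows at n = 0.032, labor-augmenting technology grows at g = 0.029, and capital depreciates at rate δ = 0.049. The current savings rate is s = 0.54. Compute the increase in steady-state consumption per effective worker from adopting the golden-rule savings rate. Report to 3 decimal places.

Δc ≈ 0.151

n + g + δ = 0.032 + 0.029 + 0.049 = 0.11.
Current steady state (s = 0.54): k* = (0.54/0.11)^(1/0.68) ≈ 10.3795, y* = 10.3795^0.32 ≈ 2.1144, c* = (1−0.54)·2.1144 ≈ 0.9726.
Setting f'(k) = n+g+δ gives 0.32·k^(0.32−1) = 0.11, hence k_gold = (0.32/0.11)^(1/0.68) ≈ 4.8083.
y_gold = 4.8083^0.32 ≈ 1.6529, c_gold = y_gold − 0.11·k_gold ≈ 1.1240.
Gain: Δc = 1.1240 − 0.9726 ≈ 0.1514.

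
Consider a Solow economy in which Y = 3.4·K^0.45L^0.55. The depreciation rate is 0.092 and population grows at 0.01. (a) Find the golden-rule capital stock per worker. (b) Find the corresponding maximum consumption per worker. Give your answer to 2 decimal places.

The effective depreciation rate is n + δ = 0.01 + 0.092 = 0.102.
Maximizing c = f(k) − (n+δ)·k gives f'(k) = n+δ, i.e. 0.45·3.4·k^(0.45−1) = 0.102, so k_gold = (0.45·3.4/0.102)^(1/0.55) ≈ 137.5143.
y_gold = 3.4·137.5143^0.45 ≈ 31.1699; c_gold = y_gold − 0.102·k_gold ≈ 17.1434.

(a) k_gold ≈ 137.51; (b) c_gold ≈ 17.14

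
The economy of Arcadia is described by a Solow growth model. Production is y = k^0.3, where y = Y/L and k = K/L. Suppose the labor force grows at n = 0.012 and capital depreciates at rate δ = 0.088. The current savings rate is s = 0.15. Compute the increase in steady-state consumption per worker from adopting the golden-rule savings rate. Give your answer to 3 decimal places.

Δc ≈ 0.110

Capital per worker breaks even when investment replaces (n + δ)·k; here n + δ = 0.1.
Current steady state (s = 0.15): k* = (0.15/0.1)^(1/0.7) ≈ 1.7847, y* = 1.7847^0.3 ≈ 1.1898, c* = (1−0.15)·1.1898 ≈ 1.0113.
At the golden rule the marginal product of capital equals n+δ: 0.3·k^(0.3−1) = 0.1. Solving, k_gold = (0.3/0.1)^(1/0.7) ≈ 4.8040.
y_gold = 4.8040^0.3 ≈ 1.6013, c_gold = y_gold − 0.1·k_gold ≈ 1.1209.
Gain: Δc = 1.1209 − 1.0113 ≈ 0.1096.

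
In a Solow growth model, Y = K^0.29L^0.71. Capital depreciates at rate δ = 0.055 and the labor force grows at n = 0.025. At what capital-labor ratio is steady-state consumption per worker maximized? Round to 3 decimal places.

k_gold ≈ 6.134

Capital per worker breaks even when investment replaces (n + δ)·k; here n + δ = 0.08.
Setting f'(k) = n+δ gives 0.29·k^(0.29−1) = 0.08, hence k_gold = (0.29/0.08)^(1/0.71) ≈ 6.1342.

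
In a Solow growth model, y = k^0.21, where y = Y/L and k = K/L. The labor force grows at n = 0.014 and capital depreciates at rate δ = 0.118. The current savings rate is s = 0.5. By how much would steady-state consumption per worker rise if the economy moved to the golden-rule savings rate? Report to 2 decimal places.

Δc ≈ 0.18

Break-even investment rate: n + δ = 0.014 + 0.118 = 0.132.
Current steady state (s = 0.5): k* = (0.5/0.132)^(1/0.79) ≈ 5.3969, y* = 5.3969^0.21 ≈ 1.4248, c* = (1−0.5)·1.4248 ≈ 0.7124.
Maximizing c = f(k) − (n+δ)·k gives f'(k) = n+δ, i.e. 0.21·k^(0.21−1) = 0.132, so k_gold = (0.21/0.132)^(1/0.79) ≈ 1.7999.
y_gold = 1.7999^0.21 ≈ 1.1314, c_gold = y_gold − 0.132·k_gold ≈ 0.8938.
Gain: Δc = 0.8938 − 0.7124 ≈ 0.1814.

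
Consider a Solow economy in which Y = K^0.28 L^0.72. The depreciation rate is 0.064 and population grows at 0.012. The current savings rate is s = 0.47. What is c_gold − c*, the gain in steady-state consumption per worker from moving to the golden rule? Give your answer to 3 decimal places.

Δc ≈ 0.119

n + δ = 0.012 + 0.064 = 0.076.
Current steady state (s = 0.47): k* = (0.47/0.076)^(1/0.72) ≈ 12.5605, y* = 12.5605^0.28 ≈ 2.0311, c* = (1−0.47)·2.0311 ≈ 1.0765.
At the golden rule the marginal product of capital equals n+δ: 0.28·k^(0.28−1) = 0.076. Solving, k_gold = (0.28/0.076)^(1/0.72) ≈ 6.1177.
y_gold = 6.1177^0.28 ≈ 1.6605, c_gold = y_gold − 0.076·k_gold ≈ 1.1956.
Gain: Δc = 1.1956 − 1.0765 ≈ 0.1191.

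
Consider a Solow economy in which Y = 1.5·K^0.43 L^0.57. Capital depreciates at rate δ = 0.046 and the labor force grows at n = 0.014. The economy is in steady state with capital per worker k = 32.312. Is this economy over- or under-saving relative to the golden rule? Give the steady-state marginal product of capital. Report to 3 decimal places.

Break-even investment rate: n + δ = 0.014 + 0.046 = 0.06.
MPK = 0.43·1.5·k^(0.43−1) = 0.43·1.5·32.312^(-0.57) ≈ 0.0890.
MPK > 0.06, so the economy is dynamically efficient (under-saving).

under-saving; MPK ≈ 0.089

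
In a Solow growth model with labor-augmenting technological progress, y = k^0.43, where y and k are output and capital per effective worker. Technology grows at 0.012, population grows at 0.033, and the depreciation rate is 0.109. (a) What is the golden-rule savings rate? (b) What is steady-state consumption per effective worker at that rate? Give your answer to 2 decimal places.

Capital per effective worker breaks even when investment replaces (n + g + δ)·k; here n + g + δ = 0.154.
For Cobb-Douglas, s_gold equals capital's share: s_gold = 0.43.
Golden rule sets MPK = n+g+δ: 0.43·k^(0.43−1) = 0.154, so k_gold = (0.43/0.154)^(1/0.57) ≈ 6.0585.
y_gold = 6.0585^0.43 ≈ 2.1698; c_gold = (1−0.43)·y_gold ≈ 1.2368.

(a) s_gold = 0.43; (b) c_gold ≈ 1.24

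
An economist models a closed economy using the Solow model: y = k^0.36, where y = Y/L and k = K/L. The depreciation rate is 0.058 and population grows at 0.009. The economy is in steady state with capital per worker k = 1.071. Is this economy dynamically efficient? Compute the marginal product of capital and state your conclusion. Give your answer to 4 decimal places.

Break-even investment rate: n + δ = 0.009 + 0.058 = 0.067.
MPK = 0.36·k^(0.36−1) = 0.36·1.071^(-0.64) ≈ 0.3445.
MPK > 0.067, so the economy is dynamically efficient (under-saving).

dynamically efficient; MPK ≈ 0.3445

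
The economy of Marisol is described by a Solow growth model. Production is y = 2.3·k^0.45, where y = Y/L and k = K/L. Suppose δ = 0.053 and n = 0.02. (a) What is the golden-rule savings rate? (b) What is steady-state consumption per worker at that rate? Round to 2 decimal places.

n + δ = 0.02 + 0.053 = 0.073.
For Cobb-Douglas, s_gold equals capital's share: s_gold = 0.45.
Maximizing c = f(k) − (n+δ)·k gives f'(k) = n+δ, i.e. 0.45·2.3·k^(0.45−1) = 0.073, so k_gold = (0.45·2.3/0.073)^(1/0.55) ≈ 124.1223.
y_gold = 2.3·124.1223^0.45 ≈ 20.1354; c_gold = (1−0.45)·y_gold ≈ 11.0745.

(a) s_gold = 0.45; (b) c_gold ≈ 11.07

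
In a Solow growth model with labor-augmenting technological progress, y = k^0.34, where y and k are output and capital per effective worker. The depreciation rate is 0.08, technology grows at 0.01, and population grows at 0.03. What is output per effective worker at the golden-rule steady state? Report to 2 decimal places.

y_gold ≈ 1.71

Break-even investment rate: n + g + δ = 0.03 + 0.01 + 0.08 = 0.12.
At the golden rule the marginal product of capital equals n+g+δ: 0.34·k^(0.34−1) = 0.12. Solving, k_gold = (0.34/0.12)^(1/0.66) ≈ 4.8451.
Output: y_gold = k_gold^0.34 = 4.8451^0.34 ≈ 1.7100.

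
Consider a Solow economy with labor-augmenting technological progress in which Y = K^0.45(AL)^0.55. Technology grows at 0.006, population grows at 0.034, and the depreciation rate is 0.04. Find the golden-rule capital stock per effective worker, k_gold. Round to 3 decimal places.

k_gold ≈ 23.113

Break-even investment rate: n + g + δ = 0.034 + 0.006 + 0.04 = 0.08.
Maximizing c = f(k) − (n+g+δ)·k gives f'(k) = n+g+δ, i.e. 0.45·k^(0.45−1) = 0.08, so k_gold = (0.45/0.08)^(1/0.55) ≈ 23.1132.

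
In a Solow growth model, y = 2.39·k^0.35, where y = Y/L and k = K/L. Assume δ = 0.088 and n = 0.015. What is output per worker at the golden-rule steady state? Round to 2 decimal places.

n + δ = 0.015 + 0.088 = 0.103.
At the golden rule the marginal product of capital equals n+δ: 0.35·2.39·k^(0.35−1) = 0.103. Solving, k_gold = (0.35·2.39/0.103)^(1/0.65) ≈ 25.0858.
Output: y_gold = 2.39·k_gold^0.35 = 2.39·25.0858^0.35 ≈ 7.3824.

y_gold ≈ 7.38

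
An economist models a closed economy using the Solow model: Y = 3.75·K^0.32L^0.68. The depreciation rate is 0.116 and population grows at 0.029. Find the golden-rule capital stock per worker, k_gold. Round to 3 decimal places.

Break-even investment rate: n + δ = 0.029 + 0.116 = 0.145.
Setting f'(k) = n+δ gives 0.32·3.75·k^(0.32−1) = 0.145, hence k_gold = (0.32·3.75/0.145)^(1/0.68) ≈ 22.3731.

k_gold ≈ 22.373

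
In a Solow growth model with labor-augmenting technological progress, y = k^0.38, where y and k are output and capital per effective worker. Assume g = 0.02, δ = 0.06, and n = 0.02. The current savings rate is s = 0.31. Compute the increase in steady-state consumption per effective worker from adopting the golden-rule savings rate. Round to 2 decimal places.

Δc ≈ 0.02

Break-even investment rate: n + g + δ = 0.02 + 0.02 + 0.06 = 0.1.
Current steady state (s = 0.31): k* = (0.31/0.1)^(1/0.62) ≈ 6.2018, y* = 6.2018^0.38 ≈ 2.0006, c* = (1−0.31)·2.0006 ≈ 1.3804.
Golden rule sets MPK = n+g+δ: 0.38·k^(0.38−1) = 0.1, so k_gold = (0.38/0.1)^(1/0.62) ≈ 8.6126.
y_gold = 8.6126^0.38 ≈ 2.2665, c_gold = y_gold − 0.1·k_gold ≈ 1.4052.
Gain: Δc = 1.4052 − 1.3804 ≈ 0.0248.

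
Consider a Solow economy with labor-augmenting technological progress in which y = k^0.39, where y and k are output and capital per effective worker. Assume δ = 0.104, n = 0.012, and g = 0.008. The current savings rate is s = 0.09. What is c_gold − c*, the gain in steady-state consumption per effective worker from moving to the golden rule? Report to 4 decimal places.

Δc ≈ 0.5277

Break-even investment rate: n + g + δ = 0.012 + 0.008 + 0.104 = 0.124.
Current steady state (s = 0.09): k* = (0.09/0.124)^(1/0.61) ≈ 0.5913, y* = 0.5913^0.39 ≈ 0.8147, c* = (1−0.09)·0.8147 ≈ 0.7414.
Maximizing c = f(k) − (n+g+δ)·k gives f'(k) = n+g+δ, i.e. 0.39·k^(0.39−1) = 0.124, so k_gold = (0.39/0.124)^(1/0.61) ≈ 6.5435.
y_gold = 6.5435^0.39 ≈ 2.0805, c_gold = y_gold − 0.124·k_gold ≈ 1.2691.
Gain: Δc = 1.2691 − 0.7414 ≈ 0.5277.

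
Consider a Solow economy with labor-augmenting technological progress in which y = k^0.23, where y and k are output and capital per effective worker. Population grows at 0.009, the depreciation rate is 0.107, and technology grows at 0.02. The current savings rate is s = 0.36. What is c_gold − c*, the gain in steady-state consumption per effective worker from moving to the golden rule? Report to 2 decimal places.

Break-even investment rate: n + g + δ = 0.009 + 0.02 + 0.107 = 0.136.
Current steady state (s = 0.36): k* = (0.36/0.136)^(1/0.77) ≈ 3.5403, y* = 3.5403^0.23 ≈ 1.3375, c* = (1−0.36)·1.3375 ≈ 0.8560.
Maximizing c = f(k) − (n+g+δ)·k gives f'(k) = n+g+δ, i.e. 0.23·k^(0.23−1) = 0.136, so k_gold = (0.23/0.136)^(1/0.77) ≈ 1.9786.
y_gold = 1.9786^0.23 ≈ 1.1699, c_gold = y_gold − 0.136·k_gold ≈ 0.9008.
Gain: Δc = 0.9008 − 0.8560 ≈ 0.0449.

Δc ≈ 0.04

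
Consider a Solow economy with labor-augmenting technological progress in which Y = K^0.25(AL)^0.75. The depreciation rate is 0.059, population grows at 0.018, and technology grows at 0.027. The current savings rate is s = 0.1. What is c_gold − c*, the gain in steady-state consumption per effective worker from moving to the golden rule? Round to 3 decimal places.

n + g + δ = 0.018 + 0.027 + 0.059 = 0.104.
Current steady state (s = 0.1): k* = (0.1/0.104)^(1/0.75) ≈ 0.9490, y* = 0.9490^0.25 ≈ 0.9870, c* = (1−0.1)·0.9870 ≈ 0.8883.
Setting f'(k) = n+g+δ gives 0.25·k^(0.25−1) = 0.104, hence k_gold = (0.25/0.104)^(1/0.75) ≈ 3.2201.
y_gold = 3.2201^0.25 ≈ 1.3396, c_gold = y_gold − 0.104·k_gold ≈ 1.0047.
Gain: Δc = 1.0047 − 0.8883 ≈ 0.1164.

Δc ≈ 0.116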